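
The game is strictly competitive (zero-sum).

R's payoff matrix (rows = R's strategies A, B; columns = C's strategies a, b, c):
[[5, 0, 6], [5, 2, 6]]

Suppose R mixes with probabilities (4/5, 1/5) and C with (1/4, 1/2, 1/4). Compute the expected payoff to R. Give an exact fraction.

59/20

Against (1/4, 1/2, 1/4), each row's expected payoff is A: 11/4; B: 15/4.
Taking the (4/5, 1/5)-weighted average: (4/5)·(11/4) + (1/5)·(15/4) = 59/20.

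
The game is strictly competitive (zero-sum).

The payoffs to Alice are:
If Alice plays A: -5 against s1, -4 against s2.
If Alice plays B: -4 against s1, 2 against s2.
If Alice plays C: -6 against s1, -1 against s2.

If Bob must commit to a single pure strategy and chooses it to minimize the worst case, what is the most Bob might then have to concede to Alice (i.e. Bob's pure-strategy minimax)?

-4

The worst case (largest entry) in each column is s1: -4, s2: 2.
The best (smallest) of these is -4.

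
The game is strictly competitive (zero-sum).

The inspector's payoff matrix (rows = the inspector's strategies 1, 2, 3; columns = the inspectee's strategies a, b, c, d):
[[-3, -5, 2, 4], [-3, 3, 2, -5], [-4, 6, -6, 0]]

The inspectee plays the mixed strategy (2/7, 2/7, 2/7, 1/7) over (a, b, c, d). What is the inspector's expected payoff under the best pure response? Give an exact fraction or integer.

-1/7

1: (-3)·(2/7) + (-5)·(2/7) + (2)·(2/7) + (4)·(1/7) = -8/7.
2: (-3)·(2/7) + (3)·(2/7) + (2)·(2/7) + (-5)·(1/7) = -1/7.
3: (-4)·(2/7) + (6)·(2/7) + (-6)·(2/7) + (0)·(1/7) = -8/7.
The best pure response is 2 with expected payoff -1/7.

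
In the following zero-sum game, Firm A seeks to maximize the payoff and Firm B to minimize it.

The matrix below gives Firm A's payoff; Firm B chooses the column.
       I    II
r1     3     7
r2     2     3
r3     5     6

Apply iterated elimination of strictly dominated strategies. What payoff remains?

5

Row r2 is strictly dominated by row r1 (3>2, 7>3); eliminate r2.
Column II is strictly dominated by I for Firm B (3<7, 5<6); eliminate II.
Row r1 is strictly dominated by row r3 (5>3); eliminate r1.
Only (r3, I) remains, with payoff 5.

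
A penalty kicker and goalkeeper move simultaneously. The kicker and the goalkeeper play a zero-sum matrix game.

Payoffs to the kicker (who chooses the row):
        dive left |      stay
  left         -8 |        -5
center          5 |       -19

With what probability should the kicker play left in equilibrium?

Row minima are -8 and -19, so the kicker's maximin is -8; column maxima are 5 and -5, so the goalkeeper's minimax is -5. These differ, so the equilibrium is in mixed strategies.
Let the kicker play left with probability p. The goalkeeper is indifferent when −8p + 5(1−p) = −5p − 19(1−p), giving p = 8/9.

8/9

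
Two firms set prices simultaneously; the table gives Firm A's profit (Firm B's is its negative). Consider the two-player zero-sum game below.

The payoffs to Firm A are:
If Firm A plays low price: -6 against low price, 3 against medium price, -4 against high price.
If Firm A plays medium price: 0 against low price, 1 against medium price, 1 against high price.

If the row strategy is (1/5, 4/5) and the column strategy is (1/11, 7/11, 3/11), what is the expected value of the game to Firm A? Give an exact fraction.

43/55

Against (1/11, 7/11, 3/11), each row's expected payoff is low price: 3/11; medium price: 10/11.
Taking the (1/5, 4/5)-weighted average: (1/5)·(3/11) + (4/5)·(10/11) = 43/55.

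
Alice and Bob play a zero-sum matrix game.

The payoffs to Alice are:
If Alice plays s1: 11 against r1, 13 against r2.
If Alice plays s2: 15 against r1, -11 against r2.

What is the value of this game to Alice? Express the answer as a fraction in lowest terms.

Row minima are 11 and -11, so Alice's maximin is 11; column maxima are 15 and 13, so Bob's minimax is 13. These differ, so the equilibrium is in mixed strategies.
Let Alice play s1 with probability p. Bob is indifferent when 11p + 15(1−p) = 13p − 11(1−p), giving p = 13/14.
Let Bob play r1 with probability q. Alice is indifferent when 11q + 13(1−q) = 15q − 11(1−q), giving q = 6/7.
The value is 11·(6/7) + (13)·(1/7) = 79/7.

79/7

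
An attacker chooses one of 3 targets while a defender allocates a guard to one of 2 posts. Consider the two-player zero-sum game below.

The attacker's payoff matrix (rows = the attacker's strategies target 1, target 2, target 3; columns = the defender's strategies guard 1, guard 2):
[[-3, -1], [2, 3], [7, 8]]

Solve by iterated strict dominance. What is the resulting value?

Column guard 2 is strictly dominated by guard 1 for the defender (-3<-1, 2<3, 7<8); eliminate guard 2.
Row target 1 is strictly dominated by row target 2 (2>-3); eliminate target 1.
Row target 2 is strictly dominated by row target 3 (7>2); eliminate target 2.
Only (target 3, guard 1) remains, with payoff 7.

7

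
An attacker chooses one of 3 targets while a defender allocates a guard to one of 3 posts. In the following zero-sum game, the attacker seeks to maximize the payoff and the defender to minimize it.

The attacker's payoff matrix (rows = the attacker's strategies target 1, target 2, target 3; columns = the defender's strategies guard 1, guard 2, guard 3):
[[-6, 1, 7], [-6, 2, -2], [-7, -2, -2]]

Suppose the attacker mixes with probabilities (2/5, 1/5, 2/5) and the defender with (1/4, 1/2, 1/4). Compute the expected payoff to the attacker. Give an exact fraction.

Against (1/4, 1/2, 1/4), each row's expected payoff is target 1: 3/4; target 2: -1; target 3: -13/4.
Taking the (2/5, 1/5, 2/5)-weighted average: (2/5)·(3/4) + (1/5)·(-1) + (2/5)·(-13/4) = -6/5.

-6/5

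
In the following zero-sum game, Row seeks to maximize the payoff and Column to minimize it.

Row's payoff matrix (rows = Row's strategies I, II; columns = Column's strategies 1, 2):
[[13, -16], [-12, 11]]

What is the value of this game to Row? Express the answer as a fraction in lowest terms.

-49/52

Row minima are -16 and -12, so Row's maximin is -12; column maxima are 13 and 11, so Column's minimax is 11. These differ, so the equilibrium is in mixed strategies.
Let Row play I with probability p. Column is indifferent when 13p − 12(1−p) = −16p + 11(1−p), giving p = 23/52.
Let Column play 1 with probability q. Row is indifferent when 13q − 16(1−q) = −12q + 11(1−q), giving q = 27/52.
The value is 13·(27/52) + (-16)·(25/52) = -49/52.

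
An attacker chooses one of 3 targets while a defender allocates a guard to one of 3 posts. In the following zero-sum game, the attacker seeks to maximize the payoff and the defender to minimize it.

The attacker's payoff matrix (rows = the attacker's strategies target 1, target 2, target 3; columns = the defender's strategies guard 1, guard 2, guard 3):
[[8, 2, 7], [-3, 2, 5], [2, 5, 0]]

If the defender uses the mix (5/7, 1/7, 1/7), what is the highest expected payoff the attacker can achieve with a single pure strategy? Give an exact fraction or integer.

target 1: (8)·(5/7) + (2)·(1/7) + (7)·(1/7) = 7.
target 2: (-3)·(5/7) + (2)·(1/7) + (5)·(1/7) = -8/7.
target 3: (2)·(5/7) + (5)·(1/7) + (0)·(1/7) = 15/7.
The best pure response is target 1 with expected payoff 7.

7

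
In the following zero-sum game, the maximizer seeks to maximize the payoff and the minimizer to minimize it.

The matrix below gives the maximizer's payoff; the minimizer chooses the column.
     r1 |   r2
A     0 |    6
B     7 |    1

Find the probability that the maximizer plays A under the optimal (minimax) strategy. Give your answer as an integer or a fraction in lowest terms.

1/2

Row minima are 0 and 1, so the maximizer's maximin is 1; column maxima are 7 and 6, so the minimizer's minimax is 6. These differ, so the equilibrium is in mixed strategies.
Let the maximizer play A with probability p. The minimizer is indifferent when 7(1−p) = 6p + (1−p), giving p = 1/2.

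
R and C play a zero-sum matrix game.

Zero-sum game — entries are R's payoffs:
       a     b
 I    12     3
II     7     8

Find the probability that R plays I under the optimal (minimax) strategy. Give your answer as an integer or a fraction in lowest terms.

Row minima are 3 and 7, so R's maximin is 7; column maxima are 12 and 8, so C's minimax is 8. These differ, so the equilibrium is in mixed strategies.
Let R play I with probability p. C is indifferent when 12p + 7(1−p) = 3p + 8(1−p), giving p = 1/10.

1/10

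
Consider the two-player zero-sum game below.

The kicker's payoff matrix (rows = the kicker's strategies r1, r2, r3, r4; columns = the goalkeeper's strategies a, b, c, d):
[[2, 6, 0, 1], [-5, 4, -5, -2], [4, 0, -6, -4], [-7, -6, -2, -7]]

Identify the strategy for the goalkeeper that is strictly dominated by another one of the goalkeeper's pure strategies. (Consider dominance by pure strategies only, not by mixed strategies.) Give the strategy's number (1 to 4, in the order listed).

The goalkeeper prefers columns that give the kicker less. Compare b with d: 1 < 6, -2 < 4, -4 < 0, -7 < -6.
So d strictly dominates b for the goalkeeper; b is strictly dominated.

2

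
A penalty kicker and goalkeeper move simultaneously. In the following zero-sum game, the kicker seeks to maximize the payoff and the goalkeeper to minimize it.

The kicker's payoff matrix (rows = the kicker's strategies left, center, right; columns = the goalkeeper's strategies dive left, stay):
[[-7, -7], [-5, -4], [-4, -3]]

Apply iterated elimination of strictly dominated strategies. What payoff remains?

Row left is strictly dominated by row center (-5>-7, -4>-7); eliminate left.
Row center is strictly dominated by row right (-4>-5, -3>-4); eliminate center.
Column stay is strictly dominated by dive left for the goalkeeper (-4<-3); eliminate stay.
Only (right, dive left) remains, with payoff -4.

-4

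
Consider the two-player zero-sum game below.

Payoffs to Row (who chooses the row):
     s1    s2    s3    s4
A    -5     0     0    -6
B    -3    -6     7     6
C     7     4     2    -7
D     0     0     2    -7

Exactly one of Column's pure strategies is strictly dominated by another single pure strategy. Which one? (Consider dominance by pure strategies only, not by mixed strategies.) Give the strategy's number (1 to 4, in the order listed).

3

Column prefers columns that give Row less. Compare s3 with s4: -6 < 0, 6 < 7, -7 < 2, -7 < 2.
So s4 strictly dominates s3 for Column; s3 is strictly dominated.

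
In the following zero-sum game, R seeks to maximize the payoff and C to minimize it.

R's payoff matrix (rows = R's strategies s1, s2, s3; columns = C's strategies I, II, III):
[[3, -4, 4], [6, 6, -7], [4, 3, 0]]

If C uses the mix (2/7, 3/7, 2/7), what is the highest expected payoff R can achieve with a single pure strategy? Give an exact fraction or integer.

s1: (3)·(2/7) + (-4)·(3/7) + (4)·(2/7) = 2/7.
s2: (6)·(2/7) + (6)·(3/7) + (-7)·(2/7) = 16/7.
s3: (4)·(2/7) + (3)·(3/7) + (0)·(2/7) = 17/7.
The best pure response is s3 with expected payoff 17/7.

17/7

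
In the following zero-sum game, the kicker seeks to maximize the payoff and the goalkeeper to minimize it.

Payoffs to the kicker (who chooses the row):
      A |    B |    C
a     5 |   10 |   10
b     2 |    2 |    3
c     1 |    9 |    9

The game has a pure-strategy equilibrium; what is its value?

Row minima: 5, 2, 1 → the kicker's maximin is 5.
Column maxima: 5, 10, 10 → the goalkeeper's minimax is 5.
They coincide at (a, A), so the value is 5.

5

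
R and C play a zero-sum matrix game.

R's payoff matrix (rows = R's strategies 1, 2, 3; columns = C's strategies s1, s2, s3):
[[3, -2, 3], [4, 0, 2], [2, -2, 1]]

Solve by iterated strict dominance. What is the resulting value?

0

Row 3 is strictly dominated by row 2 (4>2, 0>-2, 2>1); eliminate 3.
Column s1 is strictly dominated by s2 for C (-2<3, 0<4); eliminate s1.
Column s3 is strictly dominated by s2 for C (-2<3, 0<2); eliminate s3.
Row 1 is strictly dominated by row 2 (0>-2); eliminate 1.
Only (2, s2) remains, with payoff 0.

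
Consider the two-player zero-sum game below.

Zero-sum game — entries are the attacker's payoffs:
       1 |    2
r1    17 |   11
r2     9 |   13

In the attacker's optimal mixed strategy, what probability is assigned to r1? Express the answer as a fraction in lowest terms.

2/5

Row minima are 11 and 9, so the attacker's maximin is 11; column maxima are 17 and 13, so the defender's minimax is 13. These differ, so the equilibrium is in mixed strategies.
Let the attacker play r1 with probability p. The defender is indifferent when 17p + 9(1−p) = 11p + 13(1−p), giving p = 2/5.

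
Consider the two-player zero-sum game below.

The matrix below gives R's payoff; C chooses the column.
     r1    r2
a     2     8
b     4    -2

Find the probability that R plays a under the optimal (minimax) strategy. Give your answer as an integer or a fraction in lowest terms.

Row minima are 2 and -2, so R's maximin is 2; column maxima are 4 and 8, so C's minimax is 4. These differ, so the equilibrium is in mixed strategies.
Let R play a with probability p. C is indifferent when 2p + 4(1−p) = 8p − 2(1−p), giving p = 1/2.

1/2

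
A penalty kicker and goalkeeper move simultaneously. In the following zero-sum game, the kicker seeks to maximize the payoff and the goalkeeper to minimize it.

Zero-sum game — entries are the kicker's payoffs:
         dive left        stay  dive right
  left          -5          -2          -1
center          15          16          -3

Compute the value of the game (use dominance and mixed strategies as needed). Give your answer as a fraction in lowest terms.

-15/11

Column stay is strictly dominated by dive left for the goalkeeper (it gives the kicker more in every row).
The remaining 2×2 game on (left, center) × (dive left, dive right) has no saddle point. Let the kicker play left with probability p; indifference gives −5p + 15(1−p) = −p − 3(1−p), so p = 9/11.
Similarly the goalkeeper's optimal q on dive left is 1/11, and the value is -5·(1/11) + (-1)·(10/11) = -15/11.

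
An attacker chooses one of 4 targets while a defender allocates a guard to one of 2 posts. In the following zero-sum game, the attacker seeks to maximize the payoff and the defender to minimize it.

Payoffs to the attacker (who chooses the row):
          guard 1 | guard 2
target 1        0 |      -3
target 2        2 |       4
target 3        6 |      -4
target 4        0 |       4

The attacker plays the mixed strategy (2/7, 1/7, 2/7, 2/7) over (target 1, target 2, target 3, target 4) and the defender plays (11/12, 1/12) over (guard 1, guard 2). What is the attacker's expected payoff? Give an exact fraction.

Against (11/12, 1/12), each row's expected payoff is target 1: -1/4; target 2: 13/6; target 3: 31/6; target 4: 1/3.
Taking the (2/7, 1/7, 2/7, 2/7)-weighted average: (2/7)·(-1/4) + (1/7)·(13/6) + (2/7)·(31/6) + (2/7)·(1/3) = 38/21.

38/21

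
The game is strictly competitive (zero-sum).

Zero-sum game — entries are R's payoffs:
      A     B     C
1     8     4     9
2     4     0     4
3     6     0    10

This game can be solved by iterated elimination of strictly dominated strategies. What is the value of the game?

Row 2 is strictly dominated by row 1 (8>4, 4>0, 9>4); eliminate 2.
Column C is strictly dominated by A for C (8<9, 6<10); eliminate C.
Column A is strictly dominated by B for C (4<8, 0<6); eliminate A.
Row 3 is strictly dominated by row 1 (4>0); eliminate 3.
Only (1, B) remains, with payoff 4.

4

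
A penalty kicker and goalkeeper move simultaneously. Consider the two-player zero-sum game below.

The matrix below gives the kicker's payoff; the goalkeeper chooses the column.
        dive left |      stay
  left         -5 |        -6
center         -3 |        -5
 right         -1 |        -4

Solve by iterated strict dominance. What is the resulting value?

-4

Column dive left is strictly dominated by stay for the goalkeeper (-6<-5, -5<-3, -4<-1); eliminate dive left.
Row center is strictly dominated by row right (-4>-5); eliminate center.
Row left is strictly dominated by row right (-4>-6); eliminate left.
Only (right, stay) remains, with payoff -4.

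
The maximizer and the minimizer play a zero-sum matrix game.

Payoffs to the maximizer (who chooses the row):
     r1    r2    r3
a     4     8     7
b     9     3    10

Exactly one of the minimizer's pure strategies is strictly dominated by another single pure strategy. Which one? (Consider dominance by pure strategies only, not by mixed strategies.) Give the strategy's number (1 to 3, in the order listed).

3

The minimizer prefers columns that give the maximizer less. Compare r3 with r1: 4 < 7, 9 < 10.
So r1 strictly dominates r3 for the minimizer; r3 is strictly dominated.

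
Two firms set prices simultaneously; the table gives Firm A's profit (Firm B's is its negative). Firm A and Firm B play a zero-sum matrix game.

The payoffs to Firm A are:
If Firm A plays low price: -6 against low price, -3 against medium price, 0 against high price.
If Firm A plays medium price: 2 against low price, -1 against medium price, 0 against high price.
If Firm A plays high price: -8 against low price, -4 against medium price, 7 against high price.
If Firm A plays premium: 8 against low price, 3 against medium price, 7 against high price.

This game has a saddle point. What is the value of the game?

Row minima: -6, -1, -8, 3 → Firm A's maximin is 3.
Column maxima: 8, 3, 7 → Firm B's minimax is 3.
They coincide at (premium, medium price), so the value is 3.

3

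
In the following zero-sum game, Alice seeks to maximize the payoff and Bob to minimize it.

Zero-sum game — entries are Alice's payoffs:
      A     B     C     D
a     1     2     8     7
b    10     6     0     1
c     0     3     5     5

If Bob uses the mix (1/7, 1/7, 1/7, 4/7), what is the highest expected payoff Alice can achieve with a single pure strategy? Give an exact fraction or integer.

39/7

a: (1)·(1/7) + (2)·(1/7) + (8)·(1/7) + (7)·(4/7) = 39/7.
b: (10)·(1/7) + (6)·(1/7) + (0)·(1/7) + (1)·(4/7) = 20/7.
c: (0)·(1/7) + (3)·(1/7) + (5)·(1/7) + (5)·(4/7) = 4.
The best pure response is a with expected payoff 39/7.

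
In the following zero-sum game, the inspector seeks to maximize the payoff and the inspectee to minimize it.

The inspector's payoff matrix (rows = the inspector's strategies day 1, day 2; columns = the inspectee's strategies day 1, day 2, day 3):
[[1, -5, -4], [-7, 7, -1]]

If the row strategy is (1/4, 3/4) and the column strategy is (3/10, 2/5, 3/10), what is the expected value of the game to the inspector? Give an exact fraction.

Against (3/10, 2/5, 3/10), each row's expected payoff is day 1: -29/10; day 2: 2/5.
Taking the (1/4, 3/4)-weighted average: (1/4)·(-29/10) + (3/4)·(2/5) = -17/40.

-17/40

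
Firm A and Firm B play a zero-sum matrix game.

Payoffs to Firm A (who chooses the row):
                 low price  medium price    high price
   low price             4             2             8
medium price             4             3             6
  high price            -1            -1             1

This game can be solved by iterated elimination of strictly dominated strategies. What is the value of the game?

3

Row high price is strictly dominated by row low price (4>-1, 2>-1, 8>1); eliminate high price.
Column low price is strictly dominated by medium price for Firm B (2<4, 3<4); eliminate low price.
Column high price is strictly dominated by medium price for Firm B (2<8, 3<6); eliminate high price.
Row low price is strictly dominated by row medium price (3>2); eliminate low price.
Only (medium price, medium price) remains, with payoff 3.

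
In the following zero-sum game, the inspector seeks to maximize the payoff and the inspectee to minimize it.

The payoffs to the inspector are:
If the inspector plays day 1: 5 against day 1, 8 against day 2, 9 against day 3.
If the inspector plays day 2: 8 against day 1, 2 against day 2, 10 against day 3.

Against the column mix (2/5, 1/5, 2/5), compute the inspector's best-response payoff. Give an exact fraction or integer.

day 1: (5)·(2/5) + (8)·(1/5) + (9)·(2/5) = 36/5.
day 2: (8)·(2/5) + (2)·(1/5) + (10)·(2/5) = 38/5.
The best pure response is day 2 with expected payoff 38/5.

38/5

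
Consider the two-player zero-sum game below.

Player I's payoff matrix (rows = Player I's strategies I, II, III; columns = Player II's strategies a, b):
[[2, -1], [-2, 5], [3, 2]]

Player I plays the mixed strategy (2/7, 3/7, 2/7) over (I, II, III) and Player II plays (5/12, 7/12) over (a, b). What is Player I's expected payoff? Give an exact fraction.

Against (5/12, 7/12), each row's expected payoff is I: 1/4; II: 25/12; III: 29/12.
Taking the (2/7, 3/7, 2/7)-weighted average: (2/7)·(1/4) + (3/7)·(25/12) + (2/7)·(29/12) = 139/84.

139/84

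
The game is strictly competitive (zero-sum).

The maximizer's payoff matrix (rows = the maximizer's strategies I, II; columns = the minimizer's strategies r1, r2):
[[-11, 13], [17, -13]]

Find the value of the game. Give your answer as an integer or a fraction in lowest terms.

Row minima are -11 and -13, so the maximizer's maximin is -11; column maxima are 17 and 13, so the minimizer's minimax is 13. These differ, so the equilibrium is in mixed strategies.
Let the maximizer play I with probability p. The minimizer is indifferent when −11p + 17(1−p) = 13p − 13(1−p), giving p = 5/9.
Let the minimizer play r1 with probability q. The maximizer is indifferent when −11q + 13(1−q) = 17q − 13(1−q), giving q = 13/27.
The value is -11·(13/27) + (13)·(14/27) = 13/9.

13/9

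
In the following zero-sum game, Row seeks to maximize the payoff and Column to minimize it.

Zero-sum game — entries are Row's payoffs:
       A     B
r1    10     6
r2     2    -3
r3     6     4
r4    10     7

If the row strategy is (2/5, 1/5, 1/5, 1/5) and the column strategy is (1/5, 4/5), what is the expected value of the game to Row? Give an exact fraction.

118/25

Against (1/5, 4/5), each row's expected payoff is r1: 34/5; r2: -2; r3: 22/5; r4: 38/5.
Taking the (2/5, 1/5, 1/5, 1/5)-weighted average: (2/5)·(34/5) + (1/5)·(-2) + (1/5)·(22/5) + (1/5)·(38/5) = 118/25.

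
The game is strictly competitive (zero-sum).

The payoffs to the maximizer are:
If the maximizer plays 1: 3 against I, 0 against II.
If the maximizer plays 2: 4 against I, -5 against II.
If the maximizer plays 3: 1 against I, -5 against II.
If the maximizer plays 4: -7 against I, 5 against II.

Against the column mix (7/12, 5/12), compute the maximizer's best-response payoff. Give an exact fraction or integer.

1: (3)·(7/12) + (0)·(5/12) = 7/4.
2: (4)·(7/12) + (-5)·(5/12) = 1/4.
3: (1)·(7/12) + (-5)·(5/12) = -3/2.
4: (-7)·(7/12) + (5)·(5/12) = -2.
The best pure response is 1 with expected payoff 7/4.

7/4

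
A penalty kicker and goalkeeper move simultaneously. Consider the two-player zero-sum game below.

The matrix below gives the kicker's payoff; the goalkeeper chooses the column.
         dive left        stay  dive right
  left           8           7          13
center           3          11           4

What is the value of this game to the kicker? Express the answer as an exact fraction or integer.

67/9

Column dive right is strictly dominated by dive left for the goalkeeper (it gives the kicker more in every row).
The remaining 2×2 game on (left, center) × (dive left, stay) has no saddle point. Let the kicker play left with probability p; indifference gives 8p + 3(1−p) = 7p + 11(1−p), so p = 8/9.
Similarly the goalkeeper's optimal q on dive left is 4/9, and the value is 8·(4/9) + (7)·(5/9) = 67/9.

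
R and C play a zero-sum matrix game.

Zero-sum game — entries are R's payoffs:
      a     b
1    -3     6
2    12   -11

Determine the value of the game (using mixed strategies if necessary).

Row minima are -3 and -11, so R's maximin is -3; column maxima are 12 and 6, so C's minimax is 6. These differ, so the equilibrium is in mixed strategies.
Let R play 1 with probability p. C is indifferent when −3p + 12(1−p) = 6p − 11(1−p), giving p = 23/32.
Let C play a with probability q. R is indifferent when −3q + 6(1−q) = 12q − 11(1−q), giving q = 17/32.
The value is -3·(17/32) + (6)·(15/32) = 39/32.

39/32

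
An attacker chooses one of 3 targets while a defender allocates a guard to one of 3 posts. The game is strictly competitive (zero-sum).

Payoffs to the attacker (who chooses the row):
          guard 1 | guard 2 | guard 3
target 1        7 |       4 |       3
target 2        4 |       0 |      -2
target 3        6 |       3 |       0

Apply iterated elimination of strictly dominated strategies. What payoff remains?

Row target 3 is strictly dominated by row target 1 (7>6, 4>3, 3>0); eliminate target 3.
Row target 2 is strictly dominated by row target 1 (7>4, 4>0, 3>-2); eliminate target 2.
Column guard 2 is strictly dominated by guard 3 for the defender (3<4); eliminate guard 2.
Column guard 1 is strictly dominated by guard 3 for the defender (3<7); eliminate guard 1.
Only (target 1, guard 3) remains, with payoff 3.

3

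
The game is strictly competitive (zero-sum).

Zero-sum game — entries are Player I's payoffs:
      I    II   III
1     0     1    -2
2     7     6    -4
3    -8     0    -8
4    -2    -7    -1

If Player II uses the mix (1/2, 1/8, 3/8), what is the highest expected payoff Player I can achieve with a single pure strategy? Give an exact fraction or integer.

11/4

1: (0)·(1/2) + (1)·(1/8) + (-2)·(3/8) = -5/8.
2: (7)·(1/2) + (6)·(1/8) + (-4)·(3/8) = 11/4.
3: (-8)·(1/2) + (0)·(1/8) + (-8)·(3/8) = -7.
4: (-2)·(1/2) + (-7)·(1/8) + (-1)·(3/8) = -9/4.
The best pure response is 2 with expected payoff 11/4.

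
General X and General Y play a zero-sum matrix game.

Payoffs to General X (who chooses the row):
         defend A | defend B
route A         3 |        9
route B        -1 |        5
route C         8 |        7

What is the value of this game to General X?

Row route B is strictly dominated by row route A, so General X never plays it.
The remaining 2×2 game on (route A, route C) × (defend A, defend B) has no saddle point. Let General X play route A with probability p; indifference gives 3p + 8(1−p) = 9p + 7(1−p), so p = 1/7.
Similarly General Y's optimal q on defend A is 2/7, and the value is 3·(2/7) + (9)·(5/7) = 51/7.

51/7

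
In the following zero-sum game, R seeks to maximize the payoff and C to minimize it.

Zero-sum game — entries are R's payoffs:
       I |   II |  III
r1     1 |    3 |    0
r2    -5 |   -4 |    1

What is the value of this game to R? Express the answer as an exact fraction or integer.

1/7

Column II is strictly dominated by I for C (it gives R more in every row).
The remaining 2×2 game on (r1, r2) × (I, III) has no saddle point. Let R play r1 with probability p; indifference gives p − 5(1−p) = (1−p), so p = 6/7.
Similarly C's optimal q on I is 1/7, and the value is 1·(1/7) + (0)·(6/7) = 1/7.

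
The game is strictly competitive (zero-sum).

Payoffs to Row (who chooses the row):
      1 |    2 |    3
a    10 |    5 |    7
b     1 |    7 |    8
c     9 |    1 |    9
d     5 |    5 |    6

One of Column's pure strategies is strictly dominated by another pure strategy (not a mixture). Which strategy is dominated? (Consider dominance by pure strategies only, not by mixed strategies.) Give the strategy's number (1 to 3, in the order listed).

3

Column prefers columns that give Row less. Compare 3 with 2: 5 < 7, 7 < 8, 1 < 9, 5 < 6.
So 2 strictly dominates 3 for Column; 3 is strictly dominated.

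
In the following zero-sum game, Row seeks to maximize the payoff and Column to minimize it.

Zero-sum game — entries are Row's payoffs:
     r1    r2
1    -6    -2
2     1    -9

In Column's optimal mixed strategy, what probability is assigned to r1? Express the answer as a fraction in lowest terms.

1/2

Row minima are -6 and -9, so Row's maximin is -6; column maxima are 1 and -2, so Column's minimax is -2. These differ, so the equilibrium is in mixed strategies.
Let Column play r1 with probability q. Row is indifferent when −6q − 2(1−q) = q − 9(1−q), giving q = 1/2.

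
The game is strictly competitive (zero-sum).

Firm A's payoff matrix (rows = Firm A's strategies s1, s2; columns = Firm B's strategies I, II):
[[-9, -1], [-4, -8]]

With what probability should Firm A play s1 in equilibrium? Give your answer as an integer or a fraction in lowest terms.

Row minima are -9 and -8, so Firm A's maximin is -8; column maxima are -4 and -1, so Firm B's minimax is -4. These differ, so the equilibrium is in mixed strategies.
Let Firm A play s1 with probability p. Firm B is indifferent when −9p − 4(1−p) = −p − 8(1−p), giving p = 1/3.

1/3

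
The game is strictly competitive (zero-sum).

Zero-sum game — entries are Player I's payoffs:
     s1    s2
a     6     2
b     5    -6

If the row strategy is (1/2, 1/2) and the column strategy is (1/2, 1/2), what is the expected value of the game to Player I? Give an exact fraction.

7/4

Against (1/2, 1/2), each row's expected payoff is a: 4; b: -1/2.
Taking the (1/2, 1/2)-weighted average: (1/2)·(4) + (1/2)·(-1/2) = 7/4.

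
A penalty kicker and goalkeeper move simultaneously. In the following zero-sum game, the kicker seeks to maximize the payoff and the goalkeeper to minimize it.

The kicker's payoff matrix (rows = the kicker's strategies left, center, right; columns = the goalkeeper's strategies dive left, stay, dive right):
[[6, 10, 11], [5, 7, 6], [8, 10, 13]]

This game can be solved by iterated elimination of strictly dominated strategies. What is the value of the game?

8

Row center is strictly dominated by row left (6>5, 10>7, 11>6); eliminate center.
Column dive right is strictly dominated by dive left for the goalkeeper (6<11, 8<13); eliminate dive right.
Column stay is strictly dominated by dive left for the goalkeeper (6<10, 8<10); eliminate stay.
Row left is strictly dominated by row right (8>6); eliminate left.
Only (right, dive left) remains, with payoff 8.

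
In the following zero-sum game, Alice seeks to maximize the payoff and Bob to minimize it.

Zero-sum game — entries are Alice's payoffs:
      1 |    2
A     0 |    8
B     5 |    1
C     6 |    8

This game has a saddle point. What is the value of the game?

Row minima: 0, 1, 6 → Alice's maximin is 6.
Column maxima: 6, 8 → Bob's minimax is 6.
They coincide at (C, 1), so the value is 6.

6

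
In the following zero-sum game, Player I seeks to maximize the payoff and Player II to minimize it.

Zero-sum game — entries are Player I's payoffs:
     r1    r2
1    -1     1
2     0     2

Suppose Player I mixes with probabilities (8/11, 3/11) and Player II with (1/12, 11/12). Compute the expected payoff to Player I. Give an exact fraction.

73/66

Against (1/12, 11/12), each row's expected payoff is 1: 5/6; 2: 11/6.
Taking the (8/11, 3/11)-weighted average: (8/11)·(5/6) + (3/11)·(11/6) = 73/66.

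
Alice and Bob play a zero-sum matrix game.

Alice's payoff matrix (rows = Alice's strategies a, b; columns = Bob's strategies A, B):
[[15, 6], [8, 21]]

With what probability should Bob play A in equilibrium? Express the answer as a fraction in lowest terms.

Row minima are 6 and 8, so Alice's maximin is 8; column maxima are 15 and 21, so Bob's minimax is 15. These differ, so the equilibrium is in mixed strategies.
Let Bob play A with probability q. Alice is indifferent when 15q + 6(1−q) = 8q + 21(1−q), giving q = 15/22.

15/22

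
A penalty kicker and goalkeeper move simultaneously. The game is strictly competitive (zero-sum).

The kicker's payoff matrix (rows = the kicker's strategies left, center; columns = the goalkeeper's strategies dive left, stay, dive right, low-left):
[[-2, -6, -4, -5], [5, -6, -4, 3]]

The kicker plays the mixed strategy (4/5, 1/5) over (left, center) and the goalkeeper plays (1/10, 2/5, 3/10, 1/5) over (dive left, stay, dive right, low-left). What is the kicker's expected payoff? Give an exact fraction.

Against (1/10, 2/5, 3/10, 1/5), each row's expected payoff is left: -24/5; center: -5/2.
Taking the (4/5, 1/5)-weighted average: (4/5)·(-24/5) + (1/5)·(-5/2) = -217/50.

-217/50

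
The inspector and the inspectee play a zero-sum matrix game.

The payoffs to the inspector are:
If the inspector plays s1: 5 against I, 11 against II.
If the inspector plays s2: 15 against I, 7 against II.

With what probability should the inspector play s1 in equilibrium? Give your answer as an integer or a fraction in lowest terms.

Row minima are 5 and 7, so the inspector's maximin is 7; column maxima are 15 and 11, so the inspectee's minimax is 11. These differ, so the equilibrium is in mixed strategies.
Let the inspector play s1 with probability p. The inspectee is indifferent when 5p + 15(1−p) = 11p + 7(1−p), giving p = 4/7.

4/7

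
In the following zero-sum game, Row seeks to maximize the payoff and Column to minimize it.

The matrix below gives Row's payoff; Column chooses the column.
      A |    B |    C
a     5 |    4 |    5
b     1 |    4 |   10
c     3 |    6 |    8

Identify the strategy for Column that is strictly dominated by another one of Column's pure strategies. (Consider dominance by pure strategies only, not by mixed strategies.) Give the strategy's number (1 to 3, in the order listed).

Column prefers columns that give Row less. Compare C with B: 4 < 5, 4 < 10, 6 < 8.
So B strictly dominates C for Column; C is strictly dominated.

3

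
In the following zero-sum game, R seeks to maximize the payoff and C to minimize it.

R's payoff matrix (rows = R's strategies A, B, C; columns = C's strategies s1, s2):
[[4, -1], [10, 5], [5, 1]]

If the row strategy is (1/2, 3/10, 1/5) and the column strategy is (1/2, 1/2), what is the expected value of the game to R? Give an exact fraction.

18/5

Against (1/2, 1/2), each row's expected payoff is A: 3/2; B: 15/2; C: 3.
Taking the (1/2, 3/10, 1/5)-weighted average: (1/2)·(3/2) + (3/10)·(15/2) + (1/5)·(3) = 18/5.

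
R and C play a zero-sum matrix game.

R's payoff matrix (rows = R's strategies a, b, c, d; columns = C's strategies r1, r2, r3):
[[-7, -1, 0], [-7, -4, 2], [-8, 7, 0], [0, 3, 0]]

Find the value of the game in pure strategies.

Row minima: -7, -7, -8, 0 → R's maximin is 0.
Column maxima: 0, 7, 2 → C's minimax is 0.
They coincide at (d, r1), so the value is 0.

0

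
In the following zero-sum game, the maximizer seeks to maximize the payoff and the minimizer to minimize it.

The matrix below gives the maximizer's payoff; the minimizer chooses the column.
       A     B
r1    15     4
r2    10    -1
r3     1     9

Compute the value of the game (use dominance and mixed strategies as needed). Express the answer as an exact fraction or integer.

131/19

Row r2 is strictly dominated by row r1, so the maximizer never plays it.
The remaining 2×2 game on (r1, r3) × (A, B) has no saddle point. Let the maximizer play r1 with probability p; indifference gives 15p + (1−p) = 4p + 9(1−p), so p = 8/19.
Similarly the minimizer's optimal q on A is 5/19, and the value is 15·(5/19) + (4)·(14/19) = 131/19.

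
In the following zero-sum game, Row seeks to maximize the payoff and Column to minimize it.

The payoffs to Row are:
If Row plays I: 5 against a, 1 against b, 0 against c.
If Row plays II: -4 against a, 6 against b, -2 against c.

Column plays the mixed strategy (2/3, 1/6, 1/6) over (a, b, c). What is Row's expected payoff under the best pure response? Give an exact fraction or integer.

I: (5)·(2/3) + (1)·(1/6) + (0)·(1/6) = 7/2.
II: (-4)·(2/3) + (6)·(1/6) + (-2)·(1/6) = -2.
The best pure response is I with expected payoff 7/2.

7/2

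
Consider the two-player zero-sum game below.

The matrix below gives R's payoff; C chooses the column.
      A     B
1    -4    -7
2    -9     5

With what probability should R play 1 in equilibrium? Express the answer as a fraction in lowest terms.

14/17

Row minima are -7 and -9, so R's maximin is -7; column maxima are -4 and 5, so C's minimax is -4. These differ, so the equilibrium is in mixed strategies.
Let R play 1 with probability p. C is indifferent when −4p − 9(1−p) = −7p + 5(1−p), giving p = 14/17.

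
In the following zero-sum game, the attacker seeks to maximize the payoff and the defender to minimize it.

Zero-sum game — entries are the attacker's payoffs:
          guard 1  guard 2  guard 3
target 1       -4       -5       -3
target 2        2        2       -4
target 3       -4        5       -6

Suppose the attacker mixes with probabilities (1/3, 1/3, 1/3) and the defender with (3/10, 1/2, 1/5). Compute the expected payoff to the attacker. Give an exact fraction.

Against (3/10, 1/2, 1/5), each row's expected payoff is target 1: -43/10; target 2: 4/5; target 3: 1/10.
Taking the (1/3, 1/3, 1/3)-weighted average: (1/3)·(-43/10) + (1/3)·(4/5) + (1/3)·(1/10) = -17/15.

-17/15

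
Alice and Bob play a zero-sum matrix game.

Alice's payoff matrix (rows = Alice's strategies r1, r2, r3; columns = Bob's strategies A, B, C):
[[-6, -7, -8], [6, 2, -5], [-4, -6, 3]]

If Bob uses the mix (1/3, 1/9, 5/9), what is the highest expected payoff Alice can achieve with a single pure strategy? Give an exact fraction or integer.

-1/3

r1: (-6)·(1/3) + (-7)·(1/9) + (-8)·(5/9) = -65/9.
r2: (6)·(1/3) + (2)·(1/9) + (-5)·(5/9) = -5/9.
r3: (-4)·(1/3) + (-6)·(1/9) + (3)·(5/9) = -1/3.
The best pure response is r3 with expected payoff -1/3.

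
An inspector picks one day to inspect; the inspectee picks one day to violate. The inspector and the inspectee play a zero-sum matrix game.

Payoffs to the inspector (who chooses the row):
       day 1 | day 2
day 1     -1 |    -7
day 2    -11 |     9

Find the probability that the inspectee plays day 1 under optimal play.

Row minima are -7 and -11, so the inspector's maximin is -7; column maxima are -1 and 9, so the inspectee's minimax is -1. These differ, so the equilibrium is in mixed strategies.
Let the inspectee play day 1 with probability q. The inspector is indifferent when −q − 7(1−q) = −11q + 9(1−q), giving q = 8/13.

8/13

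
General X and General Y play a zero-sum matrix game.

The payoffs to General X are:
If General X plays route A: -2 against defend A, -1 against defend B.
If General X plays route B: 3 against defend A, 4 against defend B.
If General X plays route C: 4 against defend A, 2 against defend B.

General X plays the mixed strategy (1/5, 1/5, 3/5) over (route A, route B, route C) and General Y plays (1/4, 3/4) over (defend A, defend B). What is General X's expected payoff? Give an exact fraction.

2

Against (1/4, 3/4), each row's expected payoff is route A: -5/4; route B: 15/4; route C: 5/2.
Taking the (1/5, 1/5, 3/5)-weighted average: (1/5)·(-5/4) + (1/5)·(15/4) + (3/5)·(5/2) = 2.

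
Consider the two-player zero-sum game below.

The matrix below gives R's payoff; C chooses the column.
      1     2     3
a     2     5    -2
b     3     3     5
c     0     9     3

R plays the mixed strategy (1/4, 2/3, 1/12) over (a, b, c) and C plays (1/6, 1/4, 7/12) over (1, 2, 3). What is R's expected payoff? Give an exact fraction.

463/144

Against (1/6, 1/4, 7/12), each row's expected payoff is a: 5/12; b: 25/6; c: 4.
Taking the (1/4, 2/3, 1/12)-weighted average: (1/4)·(5/12) + (2/3)·(25/6) + (1/12)·(4) = 463/144.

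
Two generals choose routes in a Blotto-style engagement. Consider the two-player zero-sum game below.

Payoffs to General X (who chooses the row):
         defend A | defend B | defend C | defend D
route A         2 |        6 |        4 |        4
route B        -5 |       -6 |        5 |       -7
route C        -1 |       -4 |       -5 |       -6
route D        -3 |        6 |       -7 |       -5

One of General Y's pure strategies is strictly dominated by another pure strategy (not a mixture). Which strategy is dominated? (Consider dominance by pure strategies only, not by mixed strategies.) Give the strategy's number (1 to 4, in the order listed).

General Y prefers columns that give General X less. Compare defend B with defend D: 4 < 6, -7 < -6, -6 < -4, -5 < 6.
So defend D strictly dominates defend B for General Y; defend B is strictly dominated.

2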